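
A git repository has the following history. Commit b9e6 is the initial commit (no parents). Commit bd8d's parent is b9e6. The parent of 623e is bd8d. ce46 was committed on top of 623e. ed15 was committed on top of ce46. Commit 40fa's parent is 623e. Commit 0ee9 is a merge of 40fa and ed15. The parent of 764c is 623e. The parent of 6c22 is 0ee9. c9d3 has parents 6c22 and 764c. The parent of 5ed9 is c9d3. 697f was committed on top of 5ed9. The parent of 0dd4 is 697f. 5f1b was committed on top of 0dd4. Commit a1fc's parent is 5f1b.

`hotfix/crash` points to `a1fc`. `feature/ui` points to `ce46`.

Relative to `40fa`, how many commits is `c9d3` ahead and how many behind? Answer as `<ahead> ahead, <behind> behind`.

6 ahead, 0 behind

Reachable from c9d3: {0ee9, 40fa, 623e, 6c22, 764c, b9e6, bd8d, c9d3, ce46, ed15}.
Reachable from 40fa: {40fa, 623e, b9e6, bd8d}.
Only in c9d3's history (ahead): {0ee9, 6c22, 764c, c9d3, ce46, ed15} — 6.
Only in 40fa's history (behind): {} — 0.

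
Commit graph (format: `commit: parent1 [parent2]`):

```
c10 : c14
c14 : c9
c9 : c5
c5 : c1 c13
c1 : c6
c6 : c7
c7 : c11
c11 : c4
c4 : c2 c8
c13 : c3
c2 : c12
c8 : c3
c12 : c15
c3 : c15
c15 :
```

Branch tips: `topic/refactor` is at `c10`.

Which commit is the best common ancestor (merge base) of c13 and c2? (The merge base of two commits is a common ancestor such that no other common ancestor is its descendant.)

Ancestors of c13: {c13, c15, c3}.
Ancestors of c2: {c12, c15, c2}.
Common ancestors: {c15}.
The only common ancestor is c15, so it is the merge base.

c15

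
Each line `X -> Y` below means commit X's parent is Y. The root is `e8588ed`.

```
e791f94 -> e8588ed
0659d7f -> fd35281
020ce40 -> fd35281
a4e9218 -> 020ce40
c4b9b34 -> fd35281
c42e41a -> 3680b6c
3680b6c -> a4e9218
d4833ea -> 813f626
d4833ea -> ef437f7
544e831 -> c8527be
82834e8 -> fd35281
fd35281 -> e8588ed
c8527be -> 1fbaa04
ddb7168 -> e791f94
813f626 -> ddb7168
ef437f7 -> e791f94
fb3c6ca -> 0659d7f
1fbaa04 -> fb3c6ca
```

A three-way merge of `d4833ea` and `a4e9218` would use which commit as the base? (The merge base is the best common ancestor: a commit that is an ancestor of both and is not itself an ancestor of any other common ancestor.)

e8588ed

Ancestors of d4833ea: {813f626, d4833ea, ddb7168, e791f94, e8588ed, ef437f7}.
Ancestors of a4e9218: {020ce40, a4e9218, e8588ed, fd35281}.
Common ancestors: {e8588ed}.
The only common ancestor is e8588ed, so it is the merge base.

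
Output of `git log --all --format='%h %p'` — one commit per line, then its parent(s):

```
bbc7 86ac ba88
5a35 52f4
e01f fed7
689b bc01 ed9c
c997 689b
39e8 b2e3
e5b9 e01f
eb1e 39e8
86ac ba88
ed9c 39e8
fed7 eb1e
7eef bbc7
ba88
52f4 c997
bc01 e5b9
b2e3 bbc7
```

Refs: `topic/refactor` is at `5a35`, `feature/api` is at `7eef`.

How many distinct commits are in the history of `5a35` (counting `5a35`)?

15

Walking parent pointers from 5a35: reachable set = {39e8, 52f4, 5a35, 689b, 86ac, b2e3, ba88, bbc7, bc01, c997, e01f, e5b9, eb1e, ed9c, fed7}.
That is 15 commits.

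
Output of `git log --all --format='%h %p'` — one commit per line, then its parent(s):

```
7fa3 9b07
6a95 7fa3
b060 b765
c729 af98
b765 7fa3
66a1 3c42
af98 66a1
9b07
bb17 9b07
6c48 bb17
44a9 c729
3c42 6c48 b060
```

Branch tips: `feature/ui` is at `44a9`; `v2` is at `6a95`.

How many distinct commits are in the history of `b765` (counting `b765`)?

Walking parent pointers from b765: reachable set = {7fa3, 9b07, b765}.
That is 3 commits.

3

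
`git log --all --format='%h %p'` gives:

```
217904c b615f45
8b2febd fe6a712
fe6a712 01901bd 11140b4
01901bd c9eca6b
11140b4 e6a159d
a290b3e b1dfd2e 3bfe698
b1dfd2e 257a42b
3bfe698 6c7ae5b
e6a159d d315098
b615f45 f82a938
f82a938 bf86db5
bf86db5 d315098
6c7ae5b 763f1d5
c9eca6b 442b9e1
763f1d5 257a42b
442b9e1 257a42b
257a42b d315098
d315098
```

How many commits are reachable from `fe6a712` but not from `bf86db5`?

7

Reachable from fe6a712: {01901bd, 11140b4, 257a42b, 442b9e1, c9eca6b, d315098, e6a159d, fe6a712}.
Reachable from bf86db5: {bf86db5, d315098}.
In fe6a712's history but not bf86db5's: {01901bd, 11140b4, 257a42b, 442b9e1, c9eca6b, e6a159d, fe6a712} — 7 commits.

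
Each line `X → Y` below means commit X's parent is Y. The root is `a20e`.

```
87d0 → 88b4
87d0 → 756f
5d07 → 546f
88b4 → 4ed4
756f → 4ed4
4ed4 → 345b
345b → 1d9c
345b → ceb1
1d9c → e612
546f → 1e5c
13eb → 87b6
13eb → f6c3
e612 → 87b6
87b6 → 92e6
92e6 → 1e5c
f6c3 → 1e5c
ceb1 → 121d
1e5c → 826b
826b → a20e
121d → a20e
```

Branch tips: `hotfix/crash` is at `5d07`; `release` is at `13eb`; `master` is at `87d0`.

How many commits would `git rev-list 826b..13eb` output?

5

Reachable from 13eb: {13eb, 1e5c, 826b, 87b6, 92e6, a20e, f6c3}.
Reachable from 826b: {826b, a20e}.
In 13eb's history but not 826b's: {13eb, 1e5c, 87b6, 92e6, f6c3} — 5 commits.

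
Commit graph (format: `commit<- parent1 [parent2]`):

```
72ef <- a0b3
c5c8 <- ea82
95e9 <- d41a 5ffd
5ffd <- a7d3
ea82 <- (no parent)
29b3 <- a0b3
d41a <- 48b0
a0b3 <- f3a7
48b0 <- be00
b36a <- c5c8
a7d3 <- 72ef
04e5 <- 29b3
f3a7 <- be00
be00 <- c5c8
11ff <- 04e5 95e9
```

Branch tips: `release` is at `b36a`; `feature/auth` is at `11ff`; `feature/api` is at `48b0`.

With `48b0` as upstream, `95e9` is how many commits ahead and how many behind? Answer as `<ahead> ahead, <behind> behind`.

Reachable from 95e9: {48b0, 5ffd, 72ef, 95e9, a0b3, a7d3, be00, c5c8, d41a, ea82, f3a7}.
Reachable from 48b0: {48b0, be00, c5c8, ea82}.
Only in 95e9's history (ahead): {5ffd, 72ef, 95e9, a0b3, a7d3, d41a, f3a7} — 7.
Only in 48b0's history (behind): {} — 0.

7 ahead, 0 behind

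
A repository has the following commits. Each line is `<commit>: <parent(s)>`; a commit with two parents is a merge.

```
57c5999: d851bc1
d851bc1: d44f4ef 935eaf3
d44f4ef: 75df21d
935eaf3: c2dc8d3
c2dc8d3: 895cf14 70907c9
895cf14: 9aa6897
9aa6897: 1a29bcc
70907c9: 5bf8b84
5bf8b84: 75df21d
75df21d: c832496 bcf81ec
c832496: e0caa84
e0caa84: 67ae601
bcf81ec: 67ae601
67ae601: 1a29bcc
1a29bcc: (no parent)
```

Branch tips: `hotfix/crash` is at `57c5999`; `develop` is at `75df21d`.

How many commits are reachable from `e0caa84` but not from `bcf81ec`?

1

Reachable from e0caa84: {1a29bcc, 67ae601, e0caa84}.
Reachable from bcf81ec: {1a29bcc, 67ae601, bcf81ec}.
In e0caa84's history but not bcf81ec's: {e0caa84} — 1 commit.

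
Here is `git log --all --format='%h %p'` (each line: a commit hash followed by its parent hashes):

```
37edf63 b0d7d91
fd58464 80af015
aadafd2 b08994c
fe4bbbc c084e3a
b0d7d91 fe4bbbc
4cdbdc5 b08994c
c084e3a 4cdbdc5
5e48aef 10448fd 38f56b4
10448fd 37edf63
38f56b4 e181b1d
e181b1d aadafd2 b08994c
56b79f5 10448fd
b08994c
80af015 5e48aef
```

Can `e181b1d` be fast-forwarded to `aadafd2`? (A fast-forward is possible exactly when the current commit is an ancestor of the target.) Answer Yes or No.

No

A fast-forward from e181b1d to aadafd2 is possible iff e181b1d is an ancestor of aadafd2.
Ancestors of aadafd2: {aadafd2, b08994c}.
e181b1d is not among them, so fast-forward is not possible.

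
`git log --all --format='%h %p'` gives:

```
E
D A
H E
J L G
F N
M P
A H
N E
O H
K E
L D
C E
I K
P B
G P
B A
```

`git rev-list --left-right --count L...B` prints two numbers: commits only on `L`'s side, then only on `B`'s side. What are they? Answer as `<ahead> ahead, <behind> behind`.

Reachable from L: {A, D, E, H, L}.
Reachable from B: {A, B, E, H}.
Only in L's history (ahead): {D, L} — 2.
Only in B's history (behind): {B} — 1.

2 ahead, 1 behind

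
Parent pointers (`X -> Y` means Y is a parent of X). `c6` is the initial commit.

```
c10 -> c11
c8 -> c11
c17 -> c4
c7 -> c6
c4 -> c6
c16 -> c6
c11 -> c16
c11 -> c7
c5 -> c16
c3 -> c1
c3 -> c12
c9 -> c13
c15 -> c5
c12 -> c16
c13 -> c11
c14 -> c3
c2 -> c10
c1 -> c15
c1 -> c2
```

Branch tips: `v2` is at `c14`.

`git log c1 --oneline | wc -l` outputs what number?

9

Walking parent pointers from c1: reachable set = {c1, c10, c11, c15, c16, c2, c5, c6, c7}.
That is 9 commits.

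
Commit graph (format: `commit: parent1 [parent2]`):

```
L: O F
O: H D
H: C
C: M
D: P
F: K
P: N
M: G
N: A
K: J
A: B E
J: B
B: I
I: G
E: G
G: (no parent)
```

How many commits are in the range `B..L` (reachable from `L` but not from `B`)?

Reachable from L: {A, B, C, D, E, F, G, H, I, J, K, L, M, N, O, P}.
Reachable from B: {B, G, I}.
In L's history but not B's: {A, C, D, E, F, H, J, K, L, M, N, O, P} — 13 commits.

13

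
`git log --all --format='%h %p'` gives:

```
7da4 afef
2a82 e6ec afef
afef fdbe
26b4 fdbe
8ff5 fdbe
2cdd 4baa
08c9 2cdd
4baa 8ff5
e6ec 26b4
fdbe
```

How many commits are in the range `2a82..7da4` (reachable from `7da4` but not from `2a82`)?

1

Reachable from 7da4: {7da4, afef, fdbe}.
Reachable from 2a82: {26b4, 2a82, afef, e6ec, fdbe}.
In 7da4's history but not 2a82's: {7da4} — 1 commit.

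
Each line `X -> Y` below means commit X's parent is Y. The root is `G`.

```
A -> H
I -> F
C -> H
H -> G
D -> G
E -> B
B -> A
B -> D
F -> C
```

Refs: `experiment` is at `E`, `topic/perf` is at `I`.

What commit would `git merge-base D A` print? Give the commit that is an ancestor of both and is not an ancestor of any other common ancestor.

G

Ancestors of D: {D, G}.
Ancestors of A: {A, G, H}.
Common ancestors: {G}.
The only common ancestor is G, so it is the merge base.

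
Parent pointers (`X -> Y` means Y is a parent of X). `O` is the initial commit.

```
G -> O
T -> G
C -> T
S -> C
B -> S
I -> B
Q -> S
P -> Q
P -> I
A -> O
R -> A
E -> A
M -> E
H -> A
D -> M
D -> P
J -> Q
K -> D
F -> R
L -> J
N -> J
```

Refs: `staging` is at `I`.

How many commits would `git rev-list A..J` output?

6

Reachable from J: {C, G, J, O, Q, S, T}.
Reachable from A: {A, O}.
In J's history but not A's: {C, G, J, Q, S, T} — 6 commits.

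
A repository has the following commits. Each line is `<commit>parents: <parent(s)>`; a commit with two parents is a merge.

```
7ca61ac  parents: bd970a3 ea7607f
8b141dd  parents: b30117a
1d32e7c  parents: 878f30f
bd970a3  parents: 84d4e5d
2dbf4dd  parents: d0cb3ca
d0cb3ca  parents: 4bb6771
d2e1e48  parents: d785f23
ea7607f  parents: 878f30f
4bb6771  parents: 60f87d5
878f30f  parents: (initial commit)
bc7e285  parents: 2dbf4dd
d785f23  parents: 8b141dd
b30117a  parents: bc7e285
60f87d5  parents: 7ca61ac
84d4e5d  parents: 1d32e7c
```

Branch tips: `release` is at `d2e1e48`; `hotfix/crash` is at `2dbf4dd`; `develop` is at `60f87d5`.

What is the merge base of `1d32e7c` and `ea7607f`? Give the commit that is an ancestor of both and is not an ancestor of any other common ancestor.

Ancestors of 1d32e7c: {1d32e7c, 878f30f}.
Ancestors of ea7607f: {878f30f, ea7607f}.
Common ancestors: {878f30f}.
The only common ancestor is 878f30f, so it is the merge base.

878f30f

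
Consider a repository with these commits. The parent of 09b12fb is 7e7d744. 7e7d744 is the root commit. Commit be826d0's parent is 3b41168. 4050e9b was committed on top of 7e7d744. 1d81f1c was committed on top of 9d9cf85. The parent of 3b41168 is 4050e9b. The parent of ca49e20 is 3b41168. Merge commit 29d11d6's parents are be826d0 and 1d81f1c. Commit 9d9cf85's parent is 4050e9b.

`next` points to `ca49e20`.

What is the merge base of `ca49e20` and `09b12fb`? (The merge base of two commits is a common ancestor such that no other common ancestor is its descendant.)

7e7d744

Ancestors of ca49e20: {3b41168, 4050e9b, 7e7d744, ca49e20}.
Ancestors of 09b12fb: {09b12fb, 7e7d744}.
Common ancestors: {7e7d744}.
The only common ancestor is 7e7d744, so it is the merge base.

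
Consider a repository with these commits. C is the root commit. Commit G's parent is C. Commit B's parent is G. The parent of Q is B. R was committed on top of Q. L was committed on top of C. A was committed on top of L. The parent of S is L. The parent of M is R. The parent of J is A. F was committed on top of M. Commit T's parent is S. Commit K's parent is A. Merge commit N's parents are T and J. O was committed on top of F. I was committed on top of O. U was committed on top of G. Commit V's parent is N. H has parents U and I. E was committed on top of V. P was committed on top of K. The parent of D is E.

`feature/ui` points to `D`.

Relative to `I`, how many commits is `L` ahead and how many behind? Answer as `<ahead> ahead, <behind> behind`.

Reachable from L: {C, L}.
Reachable from I: {B, C, F, G, I, M, O, Q, R}.
Only in L's history (ahead): {L} — 1.
Only in I's history (behind): {B, F, G, I, M, O, Q, R} — 8.

1 ahead, 8 behind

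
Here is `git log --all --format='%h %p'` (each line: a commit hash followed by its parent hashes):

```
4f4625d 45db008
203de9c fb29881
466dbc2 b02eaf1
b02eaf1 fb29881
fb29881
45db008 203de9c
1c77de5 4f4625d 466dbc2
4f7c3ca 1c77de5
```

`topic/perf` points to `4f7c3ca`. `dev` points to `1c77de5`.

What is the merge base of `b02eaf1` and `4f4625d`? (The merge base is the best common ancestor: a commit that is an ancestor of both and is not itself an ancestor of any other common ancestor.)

fb29881

Ancestors of b02eaf1: {b02eaf1, fb29881}.
Ancestors of 4f4625d: {203de9c, 45db008, 4f4625d, fb29881}.
Common ancestors: {fb29881}.
The only common ancestor is fb29881, so it is the merge base.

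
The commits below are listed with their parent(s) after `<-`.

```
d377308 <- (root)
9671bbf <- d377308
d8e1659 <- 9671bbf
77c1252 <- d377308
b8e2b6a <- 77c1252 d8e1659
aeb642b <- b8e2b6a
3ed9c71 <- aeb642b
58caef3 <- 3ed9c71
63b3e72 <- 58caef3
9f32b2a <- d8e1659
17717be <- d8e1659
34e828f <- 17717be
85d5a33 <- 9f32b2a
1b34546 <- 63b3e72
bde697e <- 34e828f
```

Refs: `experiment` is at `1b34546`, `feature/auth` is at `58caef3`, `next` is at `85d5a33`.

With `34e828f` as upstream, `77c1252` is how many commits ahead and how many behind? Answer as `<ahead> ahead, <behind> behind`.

1 ahead, 4 behind

Reachable from 77c1252: {77c1252, d377308}.
Reachable from 34e828f: {17717be, 34e828f, 9671bbf, d377308, d8e1659}.
Only in 77c1252's history (ahead): {77c1252} — 1.
Only in 34e828f's history (behind): {17717be, 34e828f, 9671bbf, d8e1659} — 4.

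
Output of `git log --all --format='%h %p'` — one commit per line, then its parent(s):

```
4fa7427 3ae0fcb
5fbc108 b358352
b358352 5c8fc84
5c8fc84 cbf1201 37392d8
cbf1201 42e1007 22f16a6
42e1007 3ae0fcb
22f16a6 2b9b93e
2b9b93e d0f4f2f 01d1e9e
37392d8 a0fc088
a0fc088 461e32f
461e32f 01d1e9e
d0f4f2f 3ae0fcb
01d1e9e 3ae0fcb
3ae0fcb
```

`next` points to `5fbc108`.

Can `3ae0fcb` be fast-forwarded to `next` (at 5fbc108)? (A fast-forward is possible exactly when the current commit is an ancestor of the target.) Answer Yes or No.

Yes

A fast-forward from 3ae0fcb to 5fbc108 is possible iff 3ae0fcb is an ancestor of 5fbc108.
Ancestors of 5fbc108: {01d1e9e, 22f16a6, 2b9b93e, 37392d8, 3ae0fcb, 42e1007, 461e32f, 5c8fc84, 5fbc108, a0fc088, b358352, cbf1201, d0f4f2f}.
3ae0fcb is among them, so fast-forward is possible.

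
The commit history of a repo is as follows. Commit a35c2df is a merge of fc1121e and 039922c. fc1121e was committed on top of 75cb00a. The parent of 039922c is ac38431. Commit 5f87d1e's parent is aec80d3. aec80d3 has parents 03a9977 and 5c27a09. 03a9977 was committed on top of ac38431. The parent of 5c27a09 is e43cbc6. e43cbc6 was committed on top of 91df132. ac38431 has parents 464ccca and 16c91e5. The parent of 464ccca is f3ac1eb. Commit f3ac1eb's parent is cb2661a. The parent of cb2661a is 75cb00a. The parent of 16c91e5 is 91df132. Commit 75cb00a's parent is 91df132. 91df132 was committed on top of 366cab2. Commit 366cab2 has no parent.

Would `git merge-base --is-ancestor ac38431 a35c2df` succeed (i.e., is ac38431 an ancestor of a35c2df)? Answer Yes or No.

Ancestors of a35c2df (commits reachable by following parents): {039922c, 16c91e5, 366cab2, 464ccca, 75cb00a, 91df132, a35c2df, ac38431, cb2661a, f3ac1eb, fc1121e}.
ac38431 is in that set, so it is an ancestor of a35c2df.

Yes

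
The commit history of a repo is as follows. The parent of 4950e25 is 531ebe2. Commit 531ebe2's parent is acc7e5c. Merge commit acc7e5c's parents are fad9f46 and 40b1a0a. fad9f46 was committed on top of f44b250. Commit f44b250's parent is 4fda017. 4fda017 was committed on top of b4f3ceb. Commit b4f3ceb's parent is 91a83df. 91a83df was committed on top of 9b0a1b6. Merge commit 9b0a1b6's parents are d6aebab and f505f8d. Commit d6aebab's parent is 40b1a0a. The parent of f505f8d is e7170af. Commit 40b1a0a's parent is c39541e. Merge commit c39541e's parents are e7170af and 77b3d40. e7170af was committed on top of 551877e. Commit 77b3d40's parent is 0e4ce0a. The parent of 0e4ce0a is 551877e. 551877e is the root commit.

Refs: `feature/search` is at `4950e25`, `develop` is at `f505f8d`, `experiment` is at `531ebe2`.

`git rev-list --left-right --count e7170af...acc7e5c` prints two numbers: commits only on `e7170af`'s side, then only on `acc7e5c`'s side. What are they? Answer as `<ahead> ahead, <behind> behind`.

Reachable from e7170af: {551877e, e7170af}.
Reachable from acc7e5c: {0e4ce0a, 40b1a0a, 4fda017, 551877e, 77b3d40, 91a83df, 9b0a1b6, acc7e5c, b4f3ceb, c39541e, d6aebab, e7170af, f44b250, f505f8d, fad9f46}.
Only in e7170af's history (ahead): {} — 0.
Only in acc7e5c's history (behind): {0e4ce0a, 40b1a0a, 4fda017, 77b3d40, 91a83df, 9b0a1b6, acc7e5c, b4f3ceb, c39541e, d6aebab, f44b250, f505f8d, fad9f46} — 13.

0 ahead, 13 behind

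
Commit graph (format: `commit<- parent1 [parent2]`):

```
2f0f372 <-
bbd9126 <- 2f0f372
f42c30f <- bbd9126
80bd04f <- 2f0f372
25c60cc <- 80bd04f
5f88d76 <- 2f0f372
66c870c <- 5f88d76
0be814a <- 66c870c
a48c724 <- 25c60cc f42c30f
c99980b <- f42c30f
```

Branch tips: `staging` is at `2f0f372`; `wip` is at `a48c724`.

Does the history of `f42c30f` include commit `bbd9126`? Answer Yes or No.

Yes

Ancestors of f42c30f (commits reachable by following parents): {2f0f372, bbd9126, f42c30f}.
bbd9126 is in that set, so it is an ancestor of f42c30f.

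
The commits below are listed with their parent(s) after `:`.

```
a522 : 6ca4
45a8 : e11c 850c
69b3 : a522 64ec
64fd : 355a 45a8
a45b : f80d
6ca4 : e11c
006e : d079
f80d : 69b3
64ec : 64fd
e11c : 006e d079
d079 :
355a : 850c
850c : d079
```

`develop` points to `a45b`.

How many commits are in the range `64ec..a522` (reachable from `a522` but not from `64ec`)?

Reachable from a522: {006e, 6ca4, a522, d079, e11c}.
Reachable from 64ec: {006e, 355a, 45a8, 64ec, 64fd, 850c, d079, e11c}.
In a522's history but not 64ec's: {6ca4, a522} — 2 commits.

2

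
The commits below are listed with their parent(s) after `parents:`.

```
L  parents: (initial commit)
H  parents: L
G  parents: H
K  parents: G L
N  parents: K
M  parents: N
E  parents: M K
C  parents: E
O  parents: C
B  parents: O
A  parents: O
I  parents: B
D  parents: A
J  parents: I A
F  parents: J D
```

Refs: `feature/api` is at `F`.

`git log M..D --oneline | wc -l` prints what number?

Reachable from D: {A, C, D, E, G, H, K, L, M, N, O}.
Reachable from M: {G, H, K, L, M, N}.
In D's history but not M's: {A, C, D, E, O} — 5 commits.

5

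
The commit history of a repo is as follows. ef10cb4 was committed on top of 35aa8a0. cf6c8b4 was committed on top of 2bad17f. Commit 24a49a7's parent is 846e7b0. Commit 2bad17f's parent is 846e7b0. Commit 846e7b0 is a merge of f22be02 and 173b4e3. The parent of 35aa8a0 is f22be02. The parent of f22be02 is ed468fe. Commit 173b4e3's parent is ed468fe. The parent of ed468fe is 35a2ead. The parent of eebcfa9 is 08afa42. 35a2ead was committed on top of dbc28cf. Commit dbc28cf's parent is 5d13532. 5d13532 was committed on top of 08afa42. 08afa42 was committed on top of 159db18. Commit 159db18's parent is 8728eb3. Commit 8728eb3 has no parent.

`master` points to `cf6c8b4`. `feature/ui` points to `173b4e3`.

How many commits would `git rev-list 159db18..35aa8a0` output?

Reachable from 35aa8a0: {08afa42, 159db18, 35a2ead, 35aa8a0, 5d13532, 8728eb3, dbc28cf, ed468fe, f22be02}.
Reachable from 159db18: {159db18, 8728eb3}.
In 35aa8a0's history but not 159db18's: {08afa42, 35a2ead, 35aa8a0, 5d13532, dbc28cf, ed468fe, f22be02} — 7 commits.

7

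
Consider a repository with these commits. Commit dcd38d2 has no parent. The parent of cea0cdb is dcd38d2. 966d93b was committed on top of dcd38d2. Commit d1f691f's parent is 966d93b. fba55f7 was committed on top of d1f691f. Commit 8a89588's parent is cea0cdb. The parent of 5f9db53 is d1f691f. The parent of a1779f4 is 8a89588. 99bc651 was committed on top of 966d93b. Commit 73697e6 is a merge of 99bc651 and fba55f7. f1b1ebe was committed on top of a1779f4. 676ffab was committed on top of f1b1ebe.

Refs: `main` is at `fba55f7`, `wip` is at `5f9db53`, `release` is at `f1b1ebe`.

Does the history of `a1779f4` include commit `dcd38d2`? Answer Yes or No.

Ancestors of a1779f4 (commits reachable by following parents): {8a89588, a1779f4, cea0cdb, dcd38d2}.
dcd38d2 is in that set, so it is an ancestor of a1779f4.

Yes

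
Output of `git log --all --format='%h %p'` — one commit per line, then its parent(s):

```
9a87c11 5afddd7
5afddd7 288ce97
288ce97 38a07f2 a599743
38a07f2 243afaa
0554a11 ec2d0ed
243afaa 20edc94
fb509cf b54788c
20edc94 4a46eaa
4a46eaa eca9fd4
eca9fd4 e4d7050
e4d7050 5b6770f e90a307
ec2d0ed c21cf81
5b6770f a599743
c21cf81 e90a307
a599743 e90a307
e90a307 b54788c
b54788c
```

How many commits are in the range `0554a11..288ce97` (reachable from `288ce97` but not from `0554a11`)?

9

Reachable from 288ce97: {20edc94, 243afaa, 288ce97, 38a07f2, 4a46eaa, 5b6770f, a599743, b54788c, e4d7050, e90a307, eca9fd4}.
Reachable from 0554a11: {0554a11, b54788c, c21cf81, e90a307, ec2d0ed}.
In 288ce97's history but not 0554a11's: {20edc94, 243afaa, 288ce97, 38a07f2, 4a46eaa, 5b6770f, a599743, e4d7050, eca9fd4} — 9 commits.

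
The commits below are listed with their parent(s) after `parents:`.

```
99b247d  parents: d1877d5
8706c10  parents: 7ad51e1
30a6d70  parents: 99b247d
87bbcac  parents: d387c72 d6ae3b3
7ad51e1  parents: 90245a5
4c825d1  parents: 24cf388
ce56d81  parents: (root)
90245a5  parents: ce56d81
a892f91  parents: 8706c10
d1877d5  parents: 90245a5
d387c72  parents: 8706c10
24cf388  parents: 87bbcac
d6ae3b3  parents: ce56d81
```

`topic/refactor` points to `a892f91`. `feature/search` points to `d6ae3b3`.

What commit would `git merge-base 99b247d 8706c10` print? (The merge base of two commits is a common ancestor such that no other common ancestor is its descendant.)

Ancestors of 99b247d: {90245a5, 99b247d, ce56d81, d1877d5}.
Ancestors of 8706c10: {7ad51e1, 8706c10, 90245a5, ce56d81}.
Common ancestors: {90245a5, ce56d81}.
Among these, 90245a5 is not an ancestor of any other common ancestor — it is the merge base.

90245a5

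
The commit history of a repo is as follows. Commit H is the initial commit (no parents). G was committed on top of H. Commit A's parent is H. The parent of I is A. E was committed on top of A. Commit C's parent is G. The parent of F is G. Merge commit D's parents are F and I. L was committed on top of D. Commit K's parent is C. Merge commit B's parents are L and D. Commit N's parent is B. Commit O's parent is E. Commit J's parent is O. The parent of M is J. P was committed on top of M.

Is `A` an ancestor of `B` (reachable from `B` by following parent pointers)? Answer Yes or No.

Yes

Ancestors of B (commits reachable by following parents): {A, B, D, F, G, H, I, L}.
A is in that set, so it is an ancestor of B.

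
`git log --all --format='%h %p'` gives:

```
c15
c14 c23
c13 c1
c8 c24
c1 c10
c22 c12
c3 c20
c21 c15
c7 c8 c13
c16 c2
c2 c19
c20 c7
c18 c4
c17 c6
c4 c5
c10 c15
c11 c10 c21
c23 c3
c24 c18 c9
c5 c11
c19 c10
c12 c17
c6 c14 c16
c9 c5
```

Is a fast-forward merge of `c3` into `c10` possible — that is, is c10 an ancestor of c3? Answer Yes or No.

A fast-forward from c10 to c3 is possible iff c10 is an ancestor of c3.
Ancestors of c3: {c1, c10, c11, c13, c15, c18, c20, c21, c24, c3, c4, c5, c7, c8, c9}.
c10 is among them, so fast-forward is possible.

Yes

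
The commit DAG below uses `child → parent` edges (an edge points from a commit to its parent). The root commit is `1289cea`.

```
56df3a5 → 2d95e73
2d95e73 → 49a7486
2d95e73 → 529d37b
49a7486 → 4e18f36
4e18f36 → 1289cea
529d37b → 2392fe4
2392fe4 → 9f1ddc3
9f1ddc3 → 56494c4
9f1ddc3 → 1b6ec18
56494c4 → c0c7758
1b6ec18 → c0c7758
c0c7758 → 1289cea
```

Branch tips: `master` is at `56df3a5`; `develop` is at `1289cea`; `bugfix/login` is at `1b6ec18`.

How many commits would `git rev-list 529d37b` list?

7

Walking parent pointers from 529d37b: reachable set = {1289cea, 1b6ec18, 2392fe4, 529d37b, 56494c4, 9f1ddc3, c0c7758}.
That is 7 commits.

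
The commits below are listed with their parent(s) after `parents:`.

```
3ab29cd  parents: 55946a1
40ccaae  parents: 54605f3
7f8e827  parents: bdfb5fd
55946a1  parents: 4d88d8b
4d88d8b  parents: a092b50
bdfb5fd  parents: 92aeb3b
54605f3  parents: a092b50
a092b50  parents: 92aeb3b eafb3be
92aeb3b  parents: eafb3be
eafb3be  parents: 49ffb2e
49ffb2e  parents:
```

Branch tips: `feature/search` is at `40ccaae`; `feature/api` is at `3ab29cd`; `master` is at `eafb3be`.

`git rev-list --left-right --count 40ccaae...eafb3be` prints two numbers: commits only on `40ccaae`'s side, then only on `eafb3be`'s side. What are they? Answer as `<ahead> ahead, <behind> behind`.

Reachable from 40ccaae: {40ccaae, 49ffb2e, 54605f3, 92aeb3b, a092b50, eafb3be}.
Reachable from eafb3be: {49ffb2e, eafb3be}.
Only in 40ccaae's history (ahead): {40ccaae, 54605f3, 92aeb3b, a092b50} — 4.
Only in eafb3be's history (behind): {} — 0.

4 ahead, 0 behind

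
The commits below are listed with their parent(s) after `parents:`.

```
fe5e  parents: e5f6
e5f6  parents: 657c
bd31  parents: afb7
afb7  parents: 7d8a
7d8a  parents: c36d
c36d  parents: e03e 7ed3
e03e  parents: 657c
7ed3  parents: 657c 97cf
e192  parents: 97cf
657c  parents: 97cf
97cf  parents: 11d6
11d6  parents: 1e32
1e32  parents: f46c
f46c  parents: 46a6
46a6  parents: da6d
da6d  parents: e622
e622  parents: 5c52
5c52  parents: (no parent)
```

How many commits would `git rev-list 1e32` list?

Walking parent pointers from 1e32: reachable set = {1e32, 46a6, 5c52, da6d, e622, f46c}.
That is 6 commits.

6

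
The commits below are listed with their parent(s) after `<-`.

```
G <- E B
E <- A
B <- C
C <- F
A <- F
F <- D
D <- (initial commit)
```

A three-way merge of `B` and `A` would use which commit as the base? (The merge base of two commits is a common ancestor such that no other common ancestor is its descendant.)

F

Ancestors of B: {B, C, D, F}.
Ancestors of A: {A, D, F}.
Common ancestors: {D, F}.
Among these, F is not an ancestor of any other common ancestor — it is the merge base.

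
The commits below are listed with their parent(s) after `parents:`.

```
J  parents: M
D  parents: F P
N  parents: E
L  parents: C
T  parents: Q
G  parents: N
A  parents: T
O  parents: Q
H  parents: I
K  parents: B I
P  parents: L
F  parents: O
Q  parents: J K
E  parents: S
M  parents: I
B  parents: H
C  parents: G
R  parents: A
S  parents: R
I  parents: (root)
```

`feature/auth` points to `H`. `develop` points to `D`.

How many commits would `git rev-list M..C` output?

Reachable from C: {A, B, C, E, G, H, I, J, K, M, N, Q, R, S, T}.
Reachable from M: {I, M}.
In C's history but not M's: {A, B, C, E, G, H, J, K, N, Q, R, S, T} — 13 commits.

13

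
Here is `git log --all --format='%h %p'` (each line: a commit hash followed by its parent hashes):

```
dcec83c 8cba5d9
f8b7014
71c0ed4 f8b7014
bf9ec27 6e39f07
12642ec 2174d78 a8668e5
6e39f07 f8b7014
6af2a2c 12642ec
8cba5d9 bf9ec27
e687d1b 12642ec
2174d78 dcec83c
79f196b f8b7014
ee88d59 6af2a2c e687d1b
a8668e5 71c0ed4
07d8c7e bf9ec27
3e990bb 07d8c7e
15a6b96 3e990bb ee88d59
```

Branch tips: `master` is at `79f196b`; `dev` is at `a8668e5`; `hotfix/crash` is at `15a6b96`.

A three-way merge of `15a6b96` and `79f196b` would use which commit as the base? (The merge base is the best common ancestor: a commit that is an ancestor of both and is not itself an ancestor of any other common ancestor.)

Ancestors of 15a6b96: {07d8c7e, 12642ec, 15a6b96, 2174d78, 3e990bb, 6af2a2c, 6e39f07, 71c0ed4, 8cba5d9, a8668e5, bf9ec27, dcec83c, e687d1b, ee88d59, f8b7014}.
Ancestors of 79f196b: {79f196b, f8b7014}.
Common ancestors: {f8b7014}.
The only common ancestor is f8b7014, so it is the merge base.

f8b7014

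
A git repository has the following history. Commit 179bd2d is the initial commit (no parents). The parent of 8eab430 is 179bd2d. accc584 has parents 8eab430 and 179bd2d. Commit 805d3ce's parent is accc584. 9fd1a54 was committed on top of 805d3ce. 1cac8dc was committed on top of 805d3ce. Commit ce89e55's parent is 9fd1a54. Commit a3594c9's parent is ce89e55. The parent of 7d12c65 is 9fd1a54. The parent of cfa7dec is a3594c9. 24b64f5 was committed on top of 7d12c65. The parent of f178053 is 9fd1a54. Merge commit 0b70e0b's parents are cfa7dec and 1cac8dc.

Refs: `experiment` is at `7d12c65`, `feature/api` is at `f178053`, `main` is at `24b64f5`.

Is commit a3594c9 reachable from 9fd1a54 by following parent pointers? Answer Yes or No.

Ancestors of 9fd1a54: {179bd2d, 805d3ce, 8eab430, 9fd1a54, accc584}.
a3594c9 is not in that set, so it is not an ancestor of 9fd1a54.

No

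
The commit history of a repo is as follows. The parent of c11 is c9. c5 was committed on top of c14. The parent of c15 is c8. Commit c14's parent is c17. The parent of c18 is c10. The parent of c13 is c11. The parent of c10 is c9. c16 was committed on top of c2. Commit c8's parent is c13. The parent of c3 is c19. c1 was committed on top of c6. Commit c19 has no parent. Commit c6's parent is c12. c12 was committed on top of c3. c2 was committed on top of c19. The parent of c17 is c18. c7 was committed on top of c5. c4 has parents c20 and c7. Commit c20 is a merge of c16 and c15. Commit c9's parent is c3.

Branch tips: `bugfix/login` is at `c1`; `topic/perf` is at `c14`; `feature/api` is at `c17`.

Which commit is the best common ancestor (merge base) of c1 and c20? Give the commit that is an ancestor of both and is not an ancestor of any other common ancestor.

Ancestors of c1: {c1, c12, c19, c3, c6}.
Ancestors of c20: {c11, c13, c15, c16, c19, c2, c20, c3, c8, c9}.
Common ancestors: {c19, c3}.
Among these, c3 is not an ancestor of any other common ancestor — it is the merge base.

c3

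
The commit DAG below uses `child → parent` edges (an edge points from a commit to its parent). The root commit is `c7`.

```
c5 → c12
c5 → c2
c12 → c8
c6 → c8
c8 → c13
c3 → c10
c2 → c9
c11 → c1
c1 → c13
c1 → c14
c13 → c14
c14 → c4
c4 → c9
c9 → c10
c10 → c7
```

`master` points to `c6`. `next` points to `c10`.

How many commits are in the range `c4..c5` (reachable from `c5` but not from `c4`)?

6

Reachable from c5: {c10, c12, c13, c14, c2, c4, c5, c7, c8, c9}.
Reachable from c4: {c10, c4, c7, c9}.
In c5's history but not c4's: {c12, c13, c14, c2, c5, c8} — 6 commits.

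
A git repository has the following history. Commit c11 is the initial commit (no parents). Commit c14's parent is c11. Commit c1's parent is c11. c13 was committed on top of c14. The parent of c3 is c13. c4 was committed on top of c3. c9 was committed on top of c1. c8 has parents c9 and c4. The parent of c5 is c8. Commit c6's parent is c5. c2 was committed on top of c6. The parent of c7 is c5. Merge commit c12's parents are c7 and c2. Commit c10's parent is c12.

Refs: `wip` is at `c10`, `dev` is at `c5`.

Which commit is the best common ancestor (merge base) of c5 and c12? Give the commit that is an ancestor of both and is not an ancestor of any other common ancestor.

c5

Ancestors of c5: {c1, c11, c13, c14, c3, c4, c5, c8, c9}.
Ancestors of c12: {c1, c11, c12, c13, c14, c2, c3, c4, c5, c6, c7, c8, c9}.
Common ancestors: {c1, c11, c13, c14, c3, c4, c5, c8, c9}.
Among these, c5 is not an ancestor of any other common ancestor — it is the merge base.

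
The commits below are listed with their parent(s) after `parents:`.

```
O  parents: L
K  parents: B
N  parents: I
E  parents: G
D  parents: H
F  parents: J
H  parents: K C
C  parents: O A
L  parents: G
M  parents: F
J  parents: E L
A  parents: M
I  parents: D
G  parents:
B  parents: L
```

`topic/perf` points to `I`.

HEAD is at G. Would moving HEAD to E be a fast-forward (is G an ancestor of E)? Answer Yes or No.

Yes

A fast-forward from G to E is possible iff G is an ancestor of E.
Ancestors of E: {E, G}.
G is among them, so fast-forward is possible.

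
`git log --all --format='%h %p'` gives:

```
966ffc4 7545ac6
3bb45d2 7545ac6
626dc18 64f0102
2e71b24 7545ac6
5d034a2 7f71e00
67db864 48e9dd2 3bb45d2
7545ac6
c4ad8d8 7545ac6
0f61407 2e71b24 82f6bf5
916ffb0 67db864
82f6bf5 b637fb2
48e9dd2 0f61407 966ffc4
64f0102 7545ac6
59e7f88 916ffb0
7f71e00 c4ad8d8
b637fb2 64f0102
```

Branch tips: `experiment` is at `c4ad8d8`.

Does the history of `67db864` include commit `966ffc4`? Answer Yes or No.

Ancestors of 67db864 (commits reachable by following parents): {0f61407, 2e71b24, 3bb45d2, 48e9dd2, 64f0102, 67db864, 7545ac6, 82f6bf5, 966ffc4, b637fb2}.
966ffc4 is in that set, so it is an ancestor of 67db864.

Yes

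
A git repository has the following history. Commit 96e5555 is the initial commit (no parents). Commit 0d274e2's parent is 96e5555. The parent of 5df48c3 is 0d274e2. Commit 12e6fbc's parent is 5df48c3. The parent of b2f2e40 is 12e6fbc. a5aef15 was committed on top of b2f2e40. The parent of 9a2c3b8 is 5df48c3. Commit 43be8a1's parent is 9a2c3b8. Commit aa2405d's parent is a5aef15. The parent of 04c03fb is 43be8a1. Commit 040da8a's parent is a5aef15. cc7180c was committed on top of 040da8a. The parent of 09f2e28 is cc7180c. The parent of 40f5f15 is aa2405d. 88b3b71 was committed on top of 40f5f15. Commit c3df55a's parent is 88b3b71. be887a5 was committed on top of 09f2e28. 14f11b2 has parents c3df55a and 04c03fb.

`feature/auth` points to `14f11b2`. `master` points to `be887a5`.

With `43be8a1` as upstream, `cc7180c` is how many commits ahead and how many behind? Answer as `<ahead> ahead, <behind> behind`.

Reachable from cc7180c: {040da8a, 0d274e2, 12e6fbc, 5df48c3, 96e5555, a5aef15, b2f2e40, cc7180c}.
Reachable from 43be8a1: {0d274e2, 43be8a1, 5df48c3, 96e5555, 9a2c3b8}.
Only in cc7180c's history (ahead): {040da8a, 12e6fbc, a5aef15, b2f2e40, cc7180c} — 5.
Only in 43be8a1's history (behind): {43be8a1, 9a2c3b8} — 2.

5 ahead, 2 behind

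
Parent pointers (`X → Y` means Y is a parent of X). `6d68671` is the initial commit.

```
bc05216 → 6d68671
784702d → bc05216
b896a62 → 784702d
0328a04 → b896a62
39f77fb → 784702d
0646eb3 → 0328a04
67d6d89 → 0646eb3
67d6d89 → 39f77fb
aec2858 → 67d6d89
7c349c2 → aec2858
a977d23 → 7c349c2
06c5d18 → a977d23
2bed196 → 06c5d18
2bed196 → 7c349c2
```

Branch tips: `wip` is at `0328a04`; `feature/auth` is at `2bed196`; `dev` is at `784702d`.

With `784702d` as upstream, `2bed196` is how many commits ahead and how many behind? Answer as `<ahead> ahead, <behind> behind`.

Reachable from 2bed196: {0328a04, 0646eb3, 06c5d18, 2bed196, 39f77fb, 67d6d89, 6d68671, 784702d, 7c349c2, a977d23, aec2858, b896a62, bc05216}.
Reachable from 784702d: {6d68671, 784702d, bc05216}.
Only in 2bed196's history (ahead): {0328a04, 0646eb3, 06c5d18, 2bed196, 39f77fb, 67d6d89, 7c349c2, a977d23, aec2858, b896a62} — 10.
Only in 784702d's history (behind): {} — 0.

10 ahead, 0 behind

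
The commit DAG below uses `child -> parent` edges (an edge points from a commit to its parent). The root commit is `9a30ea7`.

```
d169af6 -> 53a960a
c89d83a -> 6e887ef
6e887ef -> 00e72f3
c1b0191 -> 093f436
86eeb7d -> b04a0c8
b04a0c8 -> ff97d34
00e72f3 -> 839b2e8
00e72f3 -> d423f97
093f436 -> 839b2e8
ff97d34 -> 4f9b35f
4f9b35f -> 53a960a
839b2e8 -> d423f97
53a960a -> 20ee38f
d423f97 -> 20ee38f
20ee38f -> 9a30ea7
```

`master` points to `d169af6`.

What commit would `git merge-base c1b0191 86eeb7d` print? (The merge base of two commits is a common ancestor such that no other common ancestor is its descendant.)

20ee38f

Ancestors of c1b0191: {093f436, 20ee38f, 839b2e8, 9a30ea7, c1b0191, d423f97}.
Ancestors of 86eeb7d: {20ee38f, 4f9b35f, 53a960a, 86eeb7d, 9a30ea7, b04a0c8, ff97d34}.
Common ancestors: {20ee38f, 9a30ea7}.
Among these, 20ee38f is not an ancestor of any other common ancestor — it is the merge base.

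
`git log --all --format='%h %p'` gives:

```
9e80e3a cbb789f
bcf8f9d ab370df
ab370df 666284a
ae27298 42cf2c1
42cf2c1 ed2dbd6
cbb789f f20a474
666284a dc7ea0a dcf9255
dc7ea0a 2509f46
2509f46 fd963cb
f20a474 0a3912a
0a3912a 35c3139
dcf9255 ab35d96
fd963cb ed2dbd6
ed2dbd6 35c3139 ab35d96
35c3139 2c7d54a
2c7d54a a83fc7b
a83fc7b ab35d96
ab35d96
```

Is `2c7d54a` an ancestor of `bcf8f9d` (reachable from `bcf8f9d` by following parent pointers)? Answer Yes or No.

Yes

Ancestors of bcf8f9d (commits reachable by following parents): {2509f46, 2c7d54a, 35c3139, 666284a, a83fc7b, ab35d96, ab370df, bcf8f9d, dc7ea0a, dcf9255, ed2dbd6, fd963cb}.
2c7d54a is in that set, so it is an ancestor of bcf8f9d.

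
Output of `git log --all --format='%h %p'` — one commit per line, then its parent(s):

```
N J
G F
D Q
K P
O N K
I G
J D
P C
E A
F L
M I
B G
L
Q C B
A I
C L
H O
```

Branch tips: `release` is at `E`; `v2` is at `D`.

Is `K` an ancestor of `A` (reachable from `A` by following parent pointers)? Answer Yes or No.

No

Ancestors of A: {A, F, G, I, L}.
K is not in that set, so it is not an ancestor of A.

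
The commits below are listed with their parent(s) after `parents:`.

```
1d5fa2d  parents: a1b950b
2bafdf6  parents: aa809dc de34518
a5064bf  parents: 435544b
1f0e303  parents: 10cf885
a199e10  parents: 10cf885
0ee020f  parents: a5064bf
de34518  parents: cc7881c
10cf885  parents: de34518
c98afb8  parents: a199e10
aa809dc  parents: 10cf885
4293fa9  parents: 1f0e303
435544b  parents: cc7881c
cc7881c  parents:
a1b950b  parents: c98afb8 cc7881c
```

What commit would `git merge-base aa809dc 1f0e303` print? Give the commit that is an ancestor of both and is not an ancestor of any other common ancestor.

Ancestors of aa809dc: {10cf885, aa809dc, cc7881c, de34518}.
Ancestors of 1f0e303: {10cf885, 1f0e303, cc7881c, de34518}.
Common ancestors: {10cf885, cc7881c, de34518}.
Among these, 10cf885 is not an ancestor of any other common ancestor — it is the merge base.

10cf885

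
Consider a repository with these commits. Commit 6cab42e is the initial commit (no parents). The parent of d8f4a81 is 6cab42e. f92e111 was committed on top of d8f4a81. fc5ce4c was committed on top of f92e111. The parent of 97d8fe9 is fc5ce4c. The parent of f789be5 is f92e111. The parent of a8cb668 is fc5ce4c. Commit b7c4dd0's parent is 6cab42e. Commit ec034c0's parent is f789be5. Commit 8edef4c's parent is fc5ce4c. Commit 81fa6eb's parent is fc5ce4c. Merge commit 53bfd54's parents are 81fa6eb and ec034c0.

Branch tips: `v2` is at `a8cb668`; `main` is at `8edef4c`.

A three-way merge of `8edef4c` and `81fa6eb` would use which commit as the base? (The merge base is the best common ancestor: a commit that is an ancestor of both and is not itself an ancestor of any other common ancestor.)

Ancestors of 8edef4c: {6cab42e, 8edef4c, d8f4a81, f92e111, fc5ce4c}.
Ancestors of 81fa6eb: {6cab42e, 81fa6eb, d8f4a81, f92e111, fc5ce4c}.
Common ancestors: {6cab42e, d8f4a81, f92e111, fc5ce4c}.
Among these, fc5ce4c is not an ancestor of any other common ancestor — it is the merge base.

fc5ce4c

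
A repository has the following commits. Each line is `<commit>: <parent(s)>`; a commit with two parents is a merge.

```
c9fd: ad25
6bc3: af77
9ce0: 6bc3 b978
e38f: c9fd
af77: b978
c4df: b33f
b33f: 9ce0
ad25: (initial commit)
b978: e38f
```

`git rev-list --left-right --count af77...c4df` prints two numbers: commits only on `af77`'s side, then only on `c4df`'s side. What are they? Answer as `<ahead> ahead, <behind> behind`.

0 ahead, 4 behind

Reachable from af77: {ad25, af77, b978, c9fd, e38f}.
Reachable from c4df: {6bc3, 9ce0, ad25, af77, b33f, b978, c4df, c9fd, e38f}.
Only in af77's history (ahead): {} — 0.
Only in c4df's history (behind): {6bc3, 9ce0, b33f, c4df} — 4.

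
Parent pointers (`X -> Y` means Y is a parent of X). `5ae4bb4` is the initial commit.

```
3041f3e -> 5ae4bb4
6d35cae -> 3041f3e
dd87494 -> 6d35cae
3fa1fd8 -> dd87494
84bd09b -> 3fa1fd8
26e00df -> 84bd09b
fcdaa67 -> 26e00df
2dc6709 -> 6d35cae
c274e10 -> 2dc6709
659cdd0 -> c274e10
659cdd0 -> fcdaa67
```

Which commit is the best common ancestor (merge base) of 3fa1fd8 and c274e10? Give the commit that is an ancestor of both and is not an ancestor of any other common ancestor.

6d35cae

Ancestors of 3fa1fd8: {3041f3e, 3fa1fd8, 5ae4bb4, 6d35cae, dd87494}.
Ancestors of c274e10: {2dc6709, 3041f3e, 5ae4bb4, 6d35cae, c274e10}.
Common ancestors: {3041f3e, 5ae4bb4, 6d35cae}.
Among these, 6d35cae is not an ancestor of any other common ancestor — it is the merge base.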